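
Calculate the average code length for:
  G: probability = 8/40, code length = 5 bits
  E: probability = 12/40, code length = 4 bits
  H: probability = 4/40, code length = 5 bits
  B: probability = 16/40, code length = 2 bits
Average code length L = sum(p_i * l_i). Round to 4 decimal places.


Weighted contributions p_i * l_i:
  G: (8/40) * 5 = 40/40
  E: (12/40) * 4 = 48/40
  H: (4/40) * 5 = 20/40
  B: (16/40) * 2 = 32/40
Sum = (40 + 48 + 20 + 32)/40 = 140/40

L = 140/40 = 3.5000 bits/symbol


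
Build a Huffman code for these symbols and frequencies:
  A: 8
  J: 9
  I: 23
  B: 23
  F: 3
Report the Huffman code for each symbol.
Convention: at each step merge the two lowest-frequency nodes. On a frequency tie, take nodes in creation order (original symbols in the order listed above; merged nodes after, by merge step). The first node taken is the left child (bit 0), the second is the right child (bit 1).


Huffman tree construction:
Step 1: Merge F(3) + A(8) = 11
Step 2: Merge J(9) + (F+A)(11) = 20
Step 3: Merge (J+(F+A))(20) + I(23) = 43
Step 4: Merge B(23) + ((J+(F+A))+I)(43) = 66
Read each symbol's code off the tree from the root (left child = 0, right child = 1).

Codes:
  A: 1011 (length 4)
  J: 100 (length 3)
  I: 11 (length 2)
  B: 0 (length 1)
  F: 1010 (length 4)
Average code length: 140/66 = 2.1212 bits/symbol


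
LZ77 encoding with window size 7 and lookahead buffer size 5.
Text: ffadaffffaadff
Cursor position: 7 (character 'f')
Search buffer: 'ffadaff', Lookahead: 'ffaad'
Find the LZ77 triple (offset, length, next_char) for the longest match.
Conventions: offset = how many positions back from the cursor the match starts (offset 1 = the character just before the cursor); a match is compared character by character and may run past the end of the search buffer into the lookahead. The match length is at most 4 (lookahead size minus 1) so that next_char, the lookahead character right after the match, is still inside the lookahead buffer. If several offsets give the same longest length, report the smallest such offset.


Try each offset into the search buffer:
  offset=1 (pos 6, char 'f'): match length 2
  offset=2 (pos 5, char 'f'): match length 2
  offset=3 (pos 4, char 'a'): match length 0
  offset=4 (pos 3, char 'd'): match length 0
  offset=5 (pos 2, char 'a'): match length 0
  offset=6 (pos 1, char 'f'): match length 1
  offset=7 (pos 0, char 'f'): match length 3
Longest match has length 3 at offset 7.
next_char = character at position 7 + 3 = 10 -> 'a'

Best match: offset=7, length=3 (matching 'ffa' starting at position 0)
LZ77 triple: (7, 3, 'a')


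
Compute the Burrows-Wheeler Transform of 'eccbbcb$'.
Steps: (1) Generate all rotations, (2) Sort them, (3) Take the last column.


Rotations (sorted):
  0: $eccbbcb -> last char: b
  1: b$eccbbc -> last char: c
  2: bbcb$ecc -> last char: c
  3: bcb$eccb -> last char: b
  4: cb$eccbb -> last char: b
  5: cbbcb$ec -> last char: c
  6: ccbbcb$e -> last char: e
  7: eccbbcb$ -> last char: $


BWT = bccbbce$


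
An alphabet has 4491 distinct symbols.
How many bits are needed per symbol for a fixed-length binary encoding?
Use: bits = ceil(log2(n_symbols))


log2(4491) = 12.1328
Bracket: 2^12 = 4096 < 4491 <= 2^13 = 8192
So ceil(log2(4491)) = 13

bits = ceil(log2(4491)) = ceil(12.1328) = 13 bits


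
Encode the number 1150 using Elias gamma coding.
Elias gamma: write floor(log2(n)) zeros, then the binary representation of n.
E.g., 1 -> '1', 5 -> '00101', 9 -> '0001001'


num_bits = floor(log2(1150)) + 1 = 11
leading_zeros = num_bits - 1 = 10
binary(1150) = 10001111110

Elias gamma(1150) = '0000000000' + '10001111110' = 000000000010001111110 (21 bits)


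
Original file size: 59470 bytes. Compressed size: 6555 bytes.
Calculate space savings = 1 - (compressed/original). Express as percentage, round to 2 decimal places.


ratio = compressed/original = 6555/59470 = 0.110224
savings = 1 - ratio = 1 - 0.110224 = 0.889776
as a percentage: 0.889776 * 100 = 88.98%

Space savings = 1 - 6555/59470 = 88.98%


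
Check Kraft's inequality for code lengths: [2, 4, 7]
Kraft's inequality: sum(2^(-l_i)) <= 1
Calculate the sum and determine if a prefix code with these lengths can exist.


Sum = 2^(-2) + 2^(-4) + 2^(-7)
    = 0.25 + 0.0625 + 0.0078125
    = 41/128 = 0.3203125
Since 0.3203125 <= 1, Kraft's inequality IS satisfied.
A prefix code with these lengths CAN exist.

Kraft sum = 0.3203125. Satisfied.


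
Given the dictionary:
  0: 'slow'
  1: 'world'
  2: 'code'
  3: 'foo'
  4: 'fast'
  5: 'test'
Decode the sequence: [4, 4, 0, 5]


Look up each index in the dictionary:
  4 -> 'fast'
  4 -> 'fast'
  0 -> 'slow'
  5 -> 'test'

Decoded: "fast fast slow test"


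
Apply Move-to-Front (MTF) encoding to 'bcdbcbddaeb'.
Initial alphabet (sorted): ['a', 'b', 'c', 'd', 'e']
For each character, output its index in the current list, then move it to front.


MTF encoding:
'b': index 1 in ['a', 'b', 'c', 'd', 'e'] -> ['b', 'a', 'c', 'd', 'e']
'c': index 2 in ['b', 'a', 'c', 'd', 'e'] -> ['c', 'b', 'a', 'd', 'e']
'd': index 3 in ['c', 'b', 'a', 'd', 'e'] -> ['d', 'c', 'b', 'a', 'e']
'b': index 2 in ['d', 'c', 'b', 'a', 'e'] -> ['b', 'd', 'c', 'a', 'e']
'c': index 2 in ['b', 'd', 'c', 'a', 'e'] -> ['c', 'b', 'd', 'a', 'e']
'b': index 1 in ['c', 'b', 'd', 'a', 'e'] -> ['b', 'c', 'd', 'a', 'e']
'd': index 2 in ['b', 'c', 'd', 'a', 'e'] -> ['d', 'b', 'c', 'a', 'e']
'd': index 0 in ['d', 'b', 'c', 'a', 'e'] -> ['d', 'b', 'c', 'a', 'e']
'a': index 3 in ['d', 'b', 'c', 'a', 'e'] -> ['a', 'd', 'b', 'c', 'e']
'e': index 4 in ['a', 'd', 'b', 'c', 'e'] -> ['e', 'a', 'd', 'b', 'c']
'b': index 3 in ['e', 'a', 'd', 'b', 'c'] -> ['b', 'e', 'a', 'd', 'c']


Output: [1, 2, 3, 2, 2, 1, 2, 0, 3, 4, 3]


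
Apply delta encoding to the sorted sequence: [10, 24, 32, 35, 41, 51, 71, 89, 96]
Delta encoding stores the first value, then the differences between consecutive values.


First value: 10
Deltas:
  24 - 10 = 14
  32 - 24 = 8
  35 - 32 = 3
  41 - 35 = 6
  51 - 41 = 10
  71 - 51 = 20
  89 - 71 = 18
  96 - 89 = 7


Delta encoded: [10, 14, 8, 3, 6, 10, 20, 18, 7]


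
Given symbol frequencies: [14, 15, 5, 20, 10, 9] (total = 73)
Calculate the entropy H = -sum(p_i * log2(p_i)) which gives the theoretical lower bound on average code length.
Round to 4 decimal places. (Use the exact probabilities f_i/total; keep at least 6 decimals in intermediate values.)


Per-symbol terms -p_i * log2(p_i) with p_i = f_i/73:
  p = 14/73 = 0.191781: log2(p) = -2.382470, -p*log2(p) = 0.456912
  p = 15/73 = 0.205479: log2(p) = -2.282934, -p*log2(p) = 0.469096
  p = 5/73 = 0.068493: log2(p) = -3.867896, -p*log2(p) = 0.264924
  p = 20/73 = 0.273973: log2(p) = -1.867896, -p*log2(p) = 0.511752
  p = 10/73 = 0.136986: log2(p) = -2.867896, -p*log2(p) = 0.392863
  p = 9/73 = 0.123288: log2(p) = -3.019900, -p*log2(p) = 0.372316
H = 0.456912 + 0.469096 + 0.264924 + 0.511752 + 0.392863 + 0.372316 = 2.467863

H = 2.4679 bits/symbol


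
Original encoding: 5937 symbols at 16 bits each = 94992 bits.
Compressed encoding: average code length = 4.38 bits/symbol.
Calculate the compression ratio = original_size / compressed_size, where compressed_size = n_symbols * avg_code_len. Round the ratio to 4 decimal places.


original_size = n_symbols * orig_bits = 5937 * 16 = 94992 bits
compressed_size = n_symbols * avg_code_len = 5937 * 4.38 = 26004.06 bits
ratio = original_size / compressed_size = 94992 / 26004.06 = 3.653

Compression ratio = 3.653


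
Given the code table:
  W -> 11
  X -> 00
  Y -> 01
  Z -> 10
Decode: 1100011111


Decoding:
11 -> W
00 -> X
01 -> Y
11 -> W
11 -> W


Result: WXYWW


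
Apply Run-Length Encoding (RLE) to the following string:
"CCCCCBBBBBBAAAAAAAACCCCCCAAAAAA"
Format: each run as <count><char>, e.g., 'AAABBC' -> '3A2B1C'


Scanning runs left to right:
  i=0: run of 'C' x 5 -> '5C'
  i=5: run of 'B' x 6 -> '6B'
  i=11: run of 'A' x 8 -> '8A'
  i=19: run of 'C' x 6 -> '6C'
  i=25: run of 'A' x 6 -> '6A'

RLE = 5C6B8A6C6A


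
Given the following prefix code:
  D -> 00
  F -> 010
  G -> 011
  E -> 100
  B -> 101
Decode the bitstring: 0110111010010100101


Decoding step by step:
Bits 011 -> G
Bits 011 -> G
Bits 101 -> B
Bits 00 -> D
Bits 101 -> B
Bits 00 -> D
Bits 101 -> B


Decoded message: GGBDBDB


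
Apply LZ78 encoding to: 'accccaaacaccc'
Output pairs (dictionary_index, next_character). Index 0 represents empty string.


LZ78 encoding steps:
Dictionary: {0: ''}
Step 1: w='' (idx 0), next='a' -> output (0, 'a'), add 'a' as idx 1
Step 2: w='' (idx 0), next='c' -> output (0, 'c'), add 'c' as idx 2
Step 3: w='c' (idx 2), next='c' -> output (2, 'c'), add 'cc' as idx 3
Step 4: w='c' (idx 2), next='a' -> output (2, 'a'), add 'ca' as idx 4
Step 5: w='a' (idx 1), next='a' -> output (1, 'a'), add 'aa' as idx 5
Step 6: w='ca' (idx 4), next='c' -> output (4, 'c'), add 'cac' as idx 6
Step 7: w='cc' (idx 3), end of input -> output (3, '')


Encoded: [(0, 'a'), (0, 'c'), (2, 'c'), (2, 'a'), (1, 'a'), (4, 'c'), (3, '')]


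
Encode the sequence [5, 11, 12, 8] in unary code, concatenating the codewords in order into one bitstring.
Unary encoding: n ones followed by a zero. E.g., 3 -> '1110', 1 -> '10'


Encode each number as n ones followed by a terminating 0:
  5 -> 111110 (6 bits)
  11 -> 111111111110 (12 bits)
  12 -> 1111111111110 (13 bits)
  8 -> 111111110 (9 bits)
Total length = 6 + 12 + 13 + 9 = 40 bits.

Unary([5, 11, 12, 8]) = 1111101111111111101111111111110111111110 (40 bits)


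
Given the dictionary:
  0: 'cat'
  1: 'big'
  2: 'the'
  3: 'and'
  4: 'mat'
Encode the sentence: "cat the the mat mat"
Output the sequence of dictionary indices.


Look up each word in the dictionary:
  'cat' -> 0
  'the' -> 2
  'the' -> 2
  'mat' -> 4
  'mat' -> 4

Encoded: [0, 2, 2, 4, 4]


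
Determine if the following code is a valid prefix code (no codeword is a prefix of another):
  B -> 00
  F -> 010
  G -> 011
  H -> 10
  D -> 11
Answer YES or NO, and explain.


Checking each pair (does one codeword prefix another?):
  B='00' vs F='010': no prefix
  B='00' vs G='011': no prefix
  B='00' vs H='10': no prefix
  B='00' vs D='11': no prefix
  F='010' vs B='00': no prefix
  F='010' vs G='011': no prefix
  F='010' vs H='10': no prefix
  F='010' vs D='11': no prefix
  G='011' vs B='00': no prefix
  G='011' vs F='010': no prefix
  G='011' vs H='10': no prefix
  G='011' vs D='11': no prefix
  H='10' vs B='00': no prefix
  H='10' vs F='010': no prefix
  H='10' vs G='011': no prefix
  H='10' vs D='11': no prefix
  D='11' vs B='00': no prefix
  D='11' vs F='010': no prefix
  D='11' vs G='011': no prefix
  D='11' vs H='10': no prefix
No violation found over all pairs.

YES -- this is a valid prefix code. No codeword is a prefix of any other codeword.


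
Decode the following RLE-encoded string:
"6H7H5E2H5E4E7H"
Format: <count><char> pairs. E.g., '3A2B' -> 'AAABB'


Expanding each <count><char> pair:
  6H -> 'HHHHHH'
  7H -> 'HHHHHHH'
  5E -> 'EEEEE'
  2H -> 'HH'
  5E -> 'EEEEE'
  4E -> 'EEEE'
  7H -> 'HHHHHHH'

Decoded = HHHHHHHHHHHHHEEEEEHHEEEEEEEEEHHHHHHH


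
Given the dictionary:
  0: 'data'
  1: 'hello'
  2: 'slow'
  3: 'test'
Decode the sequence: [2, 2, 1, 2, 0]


Look up each index in the dictionary:
  2 -> 'slow'
  2 -> 'slow'
  1 -> 'hello'
  2 -> 'slow'
  0 -> 'data'

Decoded: "slow slow hello slow data"


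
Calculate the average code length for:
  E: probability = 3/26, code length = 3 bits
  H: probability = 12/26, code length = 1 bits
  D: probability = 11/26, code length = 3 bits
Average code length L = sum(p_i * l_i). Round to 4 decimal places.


Weighted contributions p_i * l_i:
  E: (3/26) * 3 = 9/26
  H: (12/26) * 1 = 12/26
  D: (11/26) * 3 = 33/26
Sum = (9 + 12 + 33)/26 = 54/26

L = 54/26 = 2.0769 bits/symbol


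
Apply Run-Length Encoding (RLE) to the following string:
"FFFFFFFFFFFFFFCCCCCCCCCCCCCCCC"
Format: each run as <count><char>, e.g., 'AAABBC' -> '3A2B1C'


Scanning runs left to right:
  i=0: run of 'F' x 14 -> '14F'
  i=14: run of 'C' x 16 -> '16C'

RLE = 14F16C


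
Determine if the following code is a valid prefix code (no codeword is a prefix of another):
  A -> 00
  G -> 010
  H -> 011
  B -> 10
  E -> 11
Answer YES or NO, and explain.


Checking each pair (does one codeword prefix another?):
  A='00' vs G='010': no prefix
  A='00' vs H='011': no prefix
  A='00' vs B='10': no prefix
  A='00' vs E='11': no prefix
  G='010' vs A='00': no prefix
  G='010' vs H='011': no prefix
  G='010' vs B='10': no prefix
  G='010' vs E='11': no prefix
  H='011' vs A='00': no prefix
  H='011' vs G='010': no prefix
  H='011' vs B='10': no prefix
  H='011' vs E='11': no prefix
  B='10' vs A='00': no prefix
  B='10' vs G='010': no prefix
  B='10' vs H='011': no prefix
  B='10' vs E='11': no prefix
  E='11' vs A='00': no prefix
  E='11' vs G='010': no prefix
  E='11' vs H='011': no prefix
  E='11' vs B='10': no prefix
No violation found over all pairs.

YES -- this is a valid prefix code. No codeword is a prefix of any other codeword.


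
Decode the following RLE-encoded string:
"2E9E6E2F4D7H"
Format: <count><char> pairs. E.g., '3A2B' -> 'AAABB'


Expanding each <count><char> pair:
  2E -> 'EE'
  9E -> 'EEEEEEEEE'
  6E -> 'EEEEEE'
  2F -> 'FF'
  4D -> 'DDDD'
  7H -> 'HHHHHHH'

Decoded = EEEEEEEEEEEEEEEEEFFDDDDHHHHHHH


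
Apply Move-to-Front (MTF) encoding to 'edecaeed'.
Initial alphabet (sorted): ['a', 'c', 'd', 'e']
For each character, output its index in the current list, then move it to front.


MTF encoding:
'e': index 3 in ['a', 'c', 'd', 'e'] -> ['e', 'a', 'c', 'd']
'd': index 3 in ['e', 'a', 'c', 'd'] -> ['d', 'e', 'a', 'c']
'e': index 1 in ['d', 'e', 'a', 'c'] -> ['e', 'd', 'a', 'c']
'c': index 3 in ['e', 'd', 'a', 'c'] -> ['c', 'e', 'd', 'a']
'a': index 3 in ['c', 'e', 'd', 'a'] -> ['a', 'c', 'e', 'd']
'e': index 2 in ['a', 'c', 'e', 'd'] -> ['e', 'a', 'c', 'd']
'e': index 0 in ['e', 'a', 'c', 'd'] -> ['e', 'a', 'c', 'd']
'd': index 3 in ['e', 'a', 'c', 'd'] -> ['d', 'e', 'a', 'c']


Output: [3, 3, 1, 3, 3, 2, 0, 3]


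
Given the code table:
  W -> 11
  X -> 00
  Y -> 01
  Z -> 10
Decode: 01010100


Decoding:
01 -> Y
01 -> Y
01 -> Y
00 -> X


Result: YYYX


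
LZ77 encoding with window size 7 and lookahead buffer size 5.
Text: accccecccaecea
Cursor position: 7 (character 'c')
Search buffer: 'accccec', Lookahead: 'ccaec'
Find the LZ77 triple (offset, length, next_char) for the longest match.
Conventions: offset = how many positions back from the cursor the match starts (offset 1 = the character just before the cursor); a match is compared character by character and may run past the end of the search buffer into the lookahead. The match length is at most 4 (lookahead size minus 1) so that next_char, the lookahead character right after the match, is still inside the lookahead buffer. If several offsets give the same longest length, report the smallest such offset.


Try each offset into the search buffer:
  offset=1 (pos 6, char 'c'): match length 2
  offset=2 (pos 5, char 'e'): match length 0
  offset=3 (pos 4, char 'c'): match length 1
  offset=4 (pos 3, char 'c'): match length 2
  offset=5 (pos 2, char 'c'): match length 2
  offset=6 (pos 1, char 'c'): match length 2
  offset=7 (pos 0, char 'a'): match length 0
Longest match has length 2, found at offsets 1, 4, 5, 6; take the smallest, offset 1.
next_char = character at position 7 + 2 = 9 -> 'a'

Best match: offset=1, length=2 (matching 'cc' starting at position 6)
LZ77 triple: (1, 2, 'a')


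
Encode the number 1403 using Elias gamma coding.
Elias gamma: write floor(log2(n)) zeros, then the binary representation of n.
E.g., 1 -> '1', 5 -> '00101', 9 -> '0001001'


num_bits = floor(log2(1403)) + 1 = 11
leading_zeros = num_bits - 1 = 10
binary(1403) = 10101111011

Elias gamma(1403) = '0000000000' + '10101111011' = 000000000010101111011 (21 bits)


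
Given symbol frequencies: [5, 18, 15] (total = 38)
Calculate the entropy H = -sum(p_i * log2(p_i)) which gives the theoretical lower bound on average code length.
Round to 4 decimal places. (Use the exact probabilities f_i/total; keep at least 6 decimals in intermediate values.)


Per-symbol terms -p_i * log2(p_i) with p_i = f_i/38:
  p = 5/38 = 0.131579: log2(p) = -2.925999, -p*log2(p) = 0.385000
  p = 18/38 = 0.473684: log2(p) = -1.078003, -p*log2(p) = 0.510633
  p = 15/38 = 0.394737: log2(p) = -1.341037, -p*log2(p) = 0.529357
H = 0.385000 + 0.510633 + 0.529357 = 1.424990

H = 1.425 bits/symbol


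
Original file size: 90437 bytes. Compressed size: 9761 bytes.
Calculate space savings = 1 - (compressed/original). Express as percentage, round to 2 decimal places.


ratio = compressed/original = 9761/90437 = 0.107931
savings = 1 - ratio = 1 - 0.107931 = 0.892069
as a percentage: 0.892069 * 100 = 89.21%

Space savings = 1 - 9761/90437 = 89.21%


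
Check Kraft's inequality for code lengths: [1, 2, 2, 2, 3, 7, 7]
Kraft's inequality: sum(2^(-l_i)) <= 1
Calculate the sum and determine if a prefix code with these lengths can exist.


Sum = 2^(-1) + 2^(-2) + 2^(-2) + 2^(-2) + 2^(-3) + 2^(-7) + 2^(-7)
    = 0.5 + 0.25 + 0.25 + 0.25 + 0.125 + 0.0078125 + 0.0078125
    = 178/128 = 1.390625
Since 1.390625 > 1, Kraft's inequality is NOT satisfied.
A prefix code with these lengths CANNOT exist.

Kraft sum = 1.390625. Not satisfied.


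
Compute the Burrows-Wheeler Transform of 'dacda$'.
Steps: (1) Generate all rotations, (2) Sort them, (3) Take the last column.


Rotations (sorted):
  0: $dacda -> last char: a
  1: a$dacd -> last char: d
  2: acda$d -> last char: d
  3: cda$da -> last char: a
  4: da$dac -> last char: c
  5: dacda$ -> last char: $


BWT = addac$


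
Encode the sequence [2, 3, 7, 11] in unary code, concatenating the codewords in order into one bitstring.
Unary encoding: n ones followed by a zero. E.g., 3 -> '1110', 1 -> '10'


Encode each number as n ones followed by a terminating 0:
  2 -> 110 (3 bits)
  3 -> 1110 (4 bits)
  7 -> 11111110 (8 bits)
  11 -> 111111111110 (12 bits)
Total length = 3 + 4 + 8 + 12 = 27 bits.

Unary([2, 3, 7, 11]) = 110111011111110111111111110 (27 bits)


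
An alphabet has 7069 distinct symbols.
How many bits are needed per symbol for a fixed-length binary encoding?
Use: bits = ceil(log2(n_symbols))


log2(7069) = 12.7873
Bracket: 2^12 = 4096 < 7069 <= 2^13 = 8192
So ceil(log2(7069)) = 13

bits = ceil(log2(7069)) = ceil(12.7873) = 13 bits


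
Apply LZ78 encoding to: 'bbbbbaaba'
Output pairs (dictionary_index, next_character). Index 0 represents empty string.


LZ78 encoding steps:
Dictionary: {0: ''}
Step 1: w='' (idx 0), next='b' -> output (0, 'b'), add 'b' as idx 1
Step 2: w='b' (idx 1), next='b' -> output (1, 'b'), add 'bb' as idx 2
Step 3: w='bb' (idx 2), next='a' -> output (2, 'a'), add 'bba' as idx 3
Step 4: w='' (idx 0), next='a' -> output (0, 'a'), add 'a' as idx 4
Step 5: w='b' (idx 1), next='a' -> output (1, 'a'), add 'ba' as idx 5


Encoded: [(0, 'b'), (1, 'b'), (2, 'a'), (0, 'a'), (1, 'a')]


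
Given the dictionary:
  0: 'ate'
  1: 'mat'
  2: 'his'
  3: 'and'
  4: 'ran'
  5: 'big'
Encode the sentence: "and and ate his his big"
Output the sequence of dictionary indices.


Look up each word in the dictionary:
  'and' -> 3
  'and' -> 3
  'ate' -> 0
  'his' -> 2
  'his' -> 2
  'big' -> 5

Encoded: [3, 3, 0, 2, 2, 5]


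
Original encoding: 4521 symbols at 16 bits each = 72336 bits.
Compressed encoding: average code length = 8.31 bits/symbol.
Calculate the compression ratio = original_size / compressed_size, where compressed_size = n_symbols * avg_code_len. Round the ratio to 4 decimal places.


original_size = n_symbols * orig_bits = 4521 * 16 = 72336 bits
compressed_size = n_symbols * avg_code_len = 4521 * 8.31 = 37569.51 bits
ratio = original_size / compressed_size = 72336 / 37569.51 = 1.9254

Compression ratio = 1.9254


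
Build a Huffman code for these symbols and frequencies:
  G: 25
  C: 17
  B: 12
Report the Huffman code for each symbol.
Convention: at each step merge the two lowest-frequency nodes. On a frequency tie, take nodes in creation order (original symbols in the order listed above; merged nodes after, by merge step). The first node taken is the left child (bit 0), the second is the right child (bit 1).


Huffman tree construction:
Step 1: Merge B(12) + C(17) = 29
Step 2: Merge G(25) + (B+C)(29) = 54
Read each symbol's code off the tree from the root (left child = 0, right child = 1).

Codes:
  G: 0 (length 1)
  C: 11 (length 2)
  B: 10 (length 2)
Average code length: 83/54 = 1.5370 bits/symbol


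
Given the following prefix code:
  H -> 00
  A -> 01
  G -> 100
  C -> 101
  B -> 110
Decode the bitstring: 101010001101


Decoding step by step:
Bits 101 -> C
Bits 01 -> A
Bits 00 -> H
Bits 01 -> A
Bits 101 -> C


Decoded message: CAHAC


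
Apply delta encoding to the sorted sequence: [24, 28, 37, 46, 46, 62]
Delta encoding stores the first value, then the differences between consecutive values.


First value: 24
Deltas:
  28 - 24 = 4
  37 - 28 = 9
  46 - 37 = 9
  46 - 46 = 0
  62 - 46 = 16


Delta encoded: [24, 4, 9, 9, 0, 16]


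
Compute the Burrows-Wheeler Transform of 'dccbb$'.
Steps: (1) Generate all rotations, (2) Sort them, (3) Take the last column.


Rotations (sorted):
  0: $dccbb -> last char: b
  1: b$dccb -> last char: b
  2: bb$dcc -> last char: c
  3: cbb$dc -> last char: c
  4: ccbb$d -> last char: d
  5: dccbb$ -> last char: $


BWT = bbccd$


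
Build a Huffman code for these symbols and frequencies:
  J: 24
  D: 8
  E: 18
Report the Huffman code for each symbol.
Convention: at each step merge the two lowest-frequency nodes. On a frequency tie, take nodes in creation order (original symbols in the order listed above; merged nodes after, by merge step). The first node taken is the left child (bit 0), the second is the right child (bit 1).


Huffman tree construction:
Step 1: Merge D(8) + E(18) = 26
Step 2: Merge J(24) + (D+E)(26) = 50
Read each symbol's code off the tree from the root (left child = 0, right child = 1).

Codes:
  J: 0 (length 1)
  D: 10 (length 2)
  E: 11 (length 2)
Average code length: 76/50 = 1.5200 bits/symbol


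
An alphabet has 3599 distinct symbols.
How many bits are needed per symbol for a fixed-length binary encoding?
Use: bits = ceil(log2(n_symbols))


log2(3599) = 11.8134
Bracket: 2^11 = 2048 < 3599 <= 2^12 = 4096
So ceil(log2(3599)) = 12

bits = ceil(log2(3599)) = ceil(11.8134) = 12 bits


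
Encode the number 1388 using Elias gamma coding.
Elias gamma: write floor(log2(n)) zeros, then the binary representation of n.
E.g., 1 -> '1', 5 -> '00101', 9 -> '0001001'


num_bits = floor(log2(1388)) + 1 = 11
leading_zeros = num_bits - 1 = 10
binary(1388) = 10101101100

Elias gamma(1388) = '0000000000' + '10101101100' = 000000000010101101100 (21 bits)


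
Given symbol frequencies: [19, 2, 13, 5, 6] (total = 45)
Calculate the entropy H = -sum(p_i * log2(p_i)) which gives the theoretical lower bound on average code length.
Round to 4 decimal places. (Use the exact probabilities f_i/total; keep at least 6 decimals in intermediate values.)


Per-symbol terms -p_i * log2(p_i) with p_i = f_i/45:
  p = 19/45 = 0.422222: log2(p) = -1.243926, -p*log2(p) = 0.525213
  p = 2/45 = 0.044444: log2(p) = -4.491853, -p*log2(p) = 0.199638
  p = 13/45 = 0.288889: log2(p) = -1.791413, -p*log2(p) = 0.517519
  p = 5/45 = 0.111111: log2(p) = -3.169925, -p*log2(p) = 0.352214
  p = 6/45 = 0.133333: log2(p) = -2.906891, -p*log2(p) = 0.387585
H = 0.525213 + 0.199638 + 0.517519 + 0.352214 + 0.387585 = 1.982169

H = 1.9822 bits/symbol


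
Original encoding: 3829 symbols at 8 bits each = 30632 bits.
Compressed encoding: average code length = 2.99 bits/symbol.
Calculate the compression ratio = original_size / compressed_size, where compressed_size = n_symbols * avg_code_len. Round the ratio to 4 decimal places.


original_size = n_symbols * orig_bits = 3829 * 8 = 30632 bits
compressed_size = n_symbols * avg_code_len = 3829 * 2.99 = 11448.71 bits
ratio = original_size / compressed_size = 30632 / 11448.71 = 2.6756

Compression ratio = 2.6756


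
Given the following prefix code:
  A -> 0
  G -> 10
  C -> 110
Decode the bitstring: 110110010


Decoding step by step:
Bits 110 -> C
Bits 110 -> C
Bits 0 -> A
Bits 10 -> G


Decoded message: CCAG


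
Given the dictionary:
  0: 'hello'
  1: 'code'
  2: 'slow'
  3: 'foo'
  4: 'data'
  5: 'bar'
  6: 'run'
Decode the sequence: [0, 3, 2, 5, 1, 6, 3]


Look up each index in the dictionary:
  0 -> 'hello'
  3 -> 'foo'
  2 -> 'slow'
  5 -> 'bar'
  1 -> 'code'
  6 -> 'run'
  3 -> 'foo'

Decoded: "hello foo slow bar code run foo"


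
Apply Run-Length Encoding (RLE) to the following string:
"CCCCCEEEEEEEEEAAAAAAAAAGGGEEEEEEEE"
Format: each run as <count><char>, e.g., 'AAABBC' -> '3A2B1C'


Scanning runs left to right:
  i=0: run of 'C' x 5 -> '5C'
  i=5: run of 'E' x 9 -> '9E'
  i=14: run of 'A' x 9 -> '9A'
  i=23: run of 'G' x 3 -> '3G'
  i=26: run of 'E' x 8 -> '8E'

RLE = 5C9E9A3G8E


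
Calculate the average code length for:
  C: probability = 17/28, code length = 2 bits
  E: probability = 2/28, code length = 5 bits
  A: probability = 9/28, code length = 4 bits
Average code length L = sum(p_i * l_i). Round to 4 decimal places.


Weighted contributions p_i * l_i:
  C: (17/28) * 2 = 34/28
  E: (2/28) * 5 = 10/28
  A: (9/28) * 4 = 36/28
Sum = (34 + 10 + 36)/28 = 80/28

L = 80/28 = 2.8571 bits/symbol


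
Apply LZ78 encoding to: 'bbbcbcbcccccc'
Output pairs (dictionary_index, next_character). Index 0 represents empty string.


LZ78 encoding steps:
Dictionary: {0: ''}
Step 1: w='' (idx 0), next='b' -> output (0, 'b'), add 'b' as idx 1
Step 2: w='b' (idx 1), next='b' -> output (1, 'b'), add 'bb' as idx 2
Step 3: w='' (idx 0), next='c' -> output (0, 'c'), add 'c' as idx 3
Step 4: w='b' (idx 1), next='c' -> output (1, 'c'), add 'bc' as idx 4
Step 5: w='bc' (idx 4), next='c' -> output (4, 'c'), add 'bcc' as idx 5
Step 6: w='c' (idx 3), next='c' -> output (3, 'c'), add 'cc' as idx 6
Step 7: w='cc' (idx 6), end of input -> output (6, '')


Encoded: [(0, 'b'), (1, 'b'), (0, 'c'), (1, 'c'), (4, 'c'), (3, 'c'), (6, '')]


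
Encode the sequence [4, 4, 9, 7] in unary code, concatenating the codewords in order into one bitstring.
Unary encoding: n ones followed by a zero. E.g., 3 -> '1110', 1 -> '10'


Encode each number as n ones followed by a terminating 0:
  4 -> 11110 (5 bits)
  4 -> 11110 (5 bits)
  9 -> 1111111110 (10 bits)
  7 -> 11111110 (8 bits)
Total length = 5 + 5 + 10 + 8 = 28 bits.

Unary([4, 4, 9, 7]) = 1111011110111111111011111110 (28 bits)


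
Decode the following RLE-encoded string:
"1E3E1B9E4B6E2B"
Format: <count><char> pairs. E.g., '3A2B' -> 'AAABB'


Expanding each <count><char> pair:
  1E -> 'E'
  3E -> 'EEE'
  1B -> 'B'
  9E -> 'EEEEEEEEE'
  4B -> 'BBBB'
  6E -> 'EEEEEE'
  2B -> 'BB'

Decoded = EEEEBEEEEEEEEEBBBBEEEEEEBB


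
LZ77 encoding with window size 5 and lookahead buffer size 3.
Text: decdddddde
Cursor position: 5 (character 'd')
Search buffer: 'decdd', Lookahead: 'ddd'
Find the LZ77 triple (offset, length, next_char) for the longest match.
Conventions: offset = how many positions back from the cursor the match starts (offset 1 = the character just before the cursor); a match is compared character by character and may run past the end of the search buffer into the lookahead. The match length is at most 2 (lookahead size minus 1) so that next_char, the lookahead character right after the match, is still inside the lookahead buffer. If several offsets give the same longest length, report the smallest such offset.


Try each offset into the search buffer:
  offset=1 (pos 4, char 'd'): match length 2
  offset=2 (pos 3, char 'd'): match length 2
  offset=3 (pos 2, char 'c'): match length 0
  offset=4 (pos 1, char 'e'): match length 0
  offset=5 (pos 0, char 'd'): match length 1
Longest match has length 2, found at offsets 1, 2; take the smallest, offset 1.
next_char = character at position 5 + 2 = 7 -> 'd'

Best match: offset=1, length=2 (matching 'dd' starting at position 4)
LZ77 triple: (1, 2, 'd')


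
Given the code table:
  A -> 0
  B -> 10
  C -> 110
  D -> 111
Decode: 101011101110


Decoding:
10 -> B
10 -> B
111 -> D
0 -> A
111 -> D
0 -> A


Result: BBDADA


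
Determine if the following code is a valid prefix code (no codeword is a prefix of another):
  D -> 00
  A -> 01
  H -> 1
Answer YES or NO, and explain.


Checking each pair (does one codeword prefix another?):
  D='00' vs A='01': no prefix
  D='00' vs H='1': no prefix
  A='01' vs D='00': no prefix
  A='01' vs H='1': no prefix
  H='1' vs D='00': no prefix
  H='1' vs A='01': no prefix
No violation found over all pairs.

YES -- this is a valid prefix code. No codeword is a prefix of any other codeword.


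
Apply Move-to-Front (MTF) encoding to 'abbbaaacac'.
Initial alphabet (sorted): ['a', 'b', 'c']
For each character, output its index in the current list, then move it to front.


MTF encoding:
'a': index 0 in ['a', 'b', 'c'] -> ['a', 'b', 'c']
'b': index 1 in ['a', 'b', 'c'] -> ['b', 'a', 'c']
'b': index 0 in ['b', 'a', 'c'] -> ['b', 'a', 'c']
'b': index 0 in ['b', 'a', 'c'] -> ['b', 'a', 'c']
'a': index 1 in ['b', 'a', 'c'] -> ['a', 'b', 'c']
'a': index 0 in ['a', 'b', 'c'] -> ['a', 'b', 'c']
'a': index 0 in ['a', 'b', 'c'] -> ['a', 'b', 'c']
'c': index 2 in ['a', 'b', 'c'] -> ['c', 'a', 'b']
'a': index 1 in ['c', 'a', 'b'] -> ['a', 'c', 'b']
'c': index 1 in ['a', 'c', 'b'] -> ['c', 'a', 'b']


Output: [0, 1, 0, 0, 1, 0, 0, 2, 1, 1]


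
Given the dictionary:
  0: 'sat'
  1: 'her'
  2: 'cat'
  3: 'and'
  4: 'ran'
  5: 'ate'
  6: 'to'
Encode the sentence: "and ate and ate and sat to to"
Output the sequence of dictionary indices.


Look up each word in the dictionary:
  'and' -> 3
  'ate' -> 5
  'and' -> 3
  'ate' -> 5
  'and' -> 3
  'sat' -> 0
  'to' -> 6
  'to' -> 6

Encoded: [3, 5, 3, 5, 3, 0, 6, 6]


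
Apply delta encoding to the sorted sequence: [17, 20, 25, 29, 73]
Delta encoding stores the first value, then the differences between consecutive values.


First value: 17
Deltas:
  20 - 17 = 3
  25 - 20 = 5
  29 - 25 = 4
  73 - 29 = 44


Delta encoded: [17, 3, 5, 4, 44]


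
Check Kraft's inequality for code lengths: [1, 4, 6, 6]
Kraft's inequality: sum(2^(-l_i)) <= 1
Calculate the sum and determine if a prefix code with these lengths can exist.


Sum = 2^(-1) + 2^(-4) + 2^(-6) + 2^(-6)
    = 0.5 + 0.0625 + 0.015625 + 0.015625
    = 38/64 = 0.59375
Since 0.59375 <= 1, Kraft's inequality IS satisfied.
A prefix code with these lengths CAN exist.

Kraft sum = 0.59375. Satisfied.


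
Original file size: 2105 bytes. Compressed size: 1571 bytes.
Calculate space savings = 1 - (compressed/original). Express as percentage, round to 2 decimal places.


ratio = compressed/original = 1571/2105 = 0.746318
savings = 1 - ratio = 1 - 0.746318 = 0.253682
as a percentage: 0.253682 * 100 = 25.37%

Space savings = 1 - 1571/2105 = 25.37%


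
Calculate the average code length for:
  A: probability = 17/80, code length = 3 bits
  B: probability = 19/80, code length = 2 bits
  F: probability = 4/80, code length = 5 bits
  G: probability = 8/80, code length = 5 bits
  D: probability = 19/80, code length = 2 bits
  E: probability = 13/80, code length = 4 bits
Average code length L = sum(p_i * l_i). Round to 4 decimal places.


Weighted contributions p_i * l_i:
  A: (17/80) * 3 = 51/80
  B: (19/80) * 2 = 38/80
  F: (4/80) * 5 = 20/80
  G: (8/80) * 5 = 40/80
  D: (19/80) * 2 = 38/80
  E: (13/80) * 4 = 52/80
Sum = (51 + 38 + 20 + 40 + 38 + 52)/80 = 239/80

L = 239/80 = 2.9875 bits/symbol


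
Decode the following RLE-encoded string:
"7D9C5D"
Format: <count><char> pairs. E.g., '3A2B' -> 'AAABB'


Expanding each <count><char> pair:
  7D -> 'DDDDDDD'
  9C -> 'CCCCCCCCC'
  5D -> 'DDDDD'

Decoded = DDDDDDDCCCCCCCCCDDDDD


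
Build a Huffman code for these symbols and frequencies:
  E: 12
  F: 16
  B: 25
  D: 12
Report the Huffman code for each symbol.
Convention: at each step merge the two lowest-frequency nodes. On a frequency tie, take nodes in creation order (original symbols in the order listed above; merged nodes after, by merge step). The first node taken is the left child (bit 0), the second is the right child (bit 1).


Huffman tree construction:
Step 1: Merge E(12) + D(12) = 24
Step 2: Merge F(16) + (E+D)(24) = 40
Step 3: Merge B(25) + (F+(E+D))(40) = 65
Read each symbol's code off the tree from the root (left child = 0, right child = 1).

Codes:
  E: 110 (length 3)
  F: 10 (length 2)
  B: 0 (length 1)
  D: 111 (length 3)
Average code length: 129/65 = 1.9846 bits/symbol


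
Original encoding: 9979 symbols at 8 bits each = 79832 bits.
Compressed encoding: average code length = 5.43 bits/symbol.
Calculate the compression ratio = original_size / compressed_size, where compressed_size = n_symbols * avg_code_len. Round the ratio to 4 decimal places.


original_size = n_symbols * orig_bits = 9979 * 8 = 79832 bits
compressed_size = n_symbols * avg_code_len = 9979 * 5.43 = 54185.97 bits
ratio = original_size / compressed_size = 79832 / 54185.97 = 1.4733

Compression ratio = 1.4733


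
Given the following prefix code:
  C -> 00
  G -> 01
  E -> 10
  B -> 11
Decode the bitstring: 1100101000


Decoding step by step:
Bits 11 -> B
Bits 00 -> C
Bits 10 -> E
Bits 10 -> E
Bits 00 -> C


Decoded message: BCEEC


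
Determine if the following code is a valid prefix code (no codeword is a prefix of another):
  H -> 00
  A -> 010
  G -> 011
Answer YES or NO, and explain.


Checking each pair (does one codeword prefix another?):
  H='00' vs A='010': no prefix
  H='00' vs G='011': no prefix
  A='010' vs H='00': no prefix
  A='010' vs G='011': no prefix
  G='011' vs H='00': no prefix
  G='011' vs A='010': no prefix
No violation found over all pairs.

YES -- this is a valid prefix code. No codeword is a prefix of any other codeword.


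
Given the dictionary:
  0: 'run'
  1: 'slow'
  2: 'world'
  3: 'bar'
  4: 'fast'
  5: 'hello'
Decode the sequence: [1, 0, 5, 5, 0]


Look up each index in the dictionary:
  1 -> 'slow'
  0 -> 'run'
  5 -> 'hello'
  5 -> 'hello'
  0 -> 'run'

Decoded: "slow run hello hello run"


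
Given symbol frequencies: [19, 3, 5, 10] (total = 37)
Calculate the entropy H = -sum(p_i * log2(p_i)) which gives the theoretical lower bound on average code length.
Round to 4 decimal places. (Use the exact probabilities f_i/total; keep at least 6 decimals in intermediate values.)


Per-symbol terms -p_i * log2(p_i) with p_i = f_i/37:
  p = 19/37 = 0.513514: log2(p) = -0.961526, -p*log2(p) = 0.493757
  p = 3/37 = 0.081081: log2(p) = -3.624491, -p*log2(p) = 0.293878
  p = 5/37 = 0.135135: log2(p) = -2.887525, -p*log2(p) = 0.390206
  p = 10/37 = 0.270270: log2(p) = -1.887525, -p*log2(p) = 0.510142
H = 0.493757 + 0.293878 + 0.390206 + 0.510142 = 1.687983

H = 1.688 bits/symbol


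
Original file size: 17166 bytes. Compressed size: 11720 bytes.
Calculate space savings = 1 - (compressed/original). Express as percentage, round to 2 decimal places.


ratio = compressed/original = 11720/17166 = 0.682745
savings = 1 - ratio = 1 - 0.682745 = 0.317255
as a percentage: 0.317255 * 100 = 31.73%

Space savings = 1 - 11720/17166 = 31.73%


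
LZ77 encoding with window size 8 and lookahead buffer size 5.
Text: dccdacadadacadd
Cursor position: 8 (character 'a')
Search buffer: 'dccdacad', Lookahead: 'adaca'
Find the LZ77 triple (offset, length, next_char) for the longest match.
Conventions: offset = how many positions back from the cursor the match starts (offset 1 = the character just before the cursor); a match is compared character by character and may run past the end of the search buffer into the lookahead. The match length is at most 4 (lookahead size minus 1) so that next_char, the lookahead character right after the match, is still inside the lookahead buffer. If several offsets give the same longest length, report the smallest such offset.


Try each offset into the search buffer:
  offset=1 (pos 7, char 'd'): match length 0
  offset=2 (pos 6, char 'a'): match length 3
  offset=3 (pos 5, char 'c'): match length 0
  offset=4 (pos 4, char 'a'): match length 1
  offset=5 (pos 3, char 'd'): match length 0
  offset=6 (pos 2, char 'c'): match length 0
  offset=7 (pos 1, char 'c'): match length 0
  offset=8 (pos 0, char 'd'): match length 0
Longest match has length 3 at offset 2.
next_char = character at position 8 + 3 = 11 -> 'c'

Best match: offset=2, length=3 (matching 'ada' starting at position 6)
LZ77 triple: (2, 3, 'c')


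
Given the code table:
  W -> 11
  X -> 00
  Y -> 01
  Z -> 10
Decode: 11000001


Decoding:
11 -> W
00 -> X
00 -> X
01 -> Y


Result: WXXY


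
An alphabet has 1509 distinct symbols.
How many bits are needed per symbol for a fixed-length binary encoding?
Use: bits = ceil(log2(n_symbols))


log2(1509) = 10.5594
Bracket: 2^10 = 1024 < 1509 <= 2^11 = 2048
So ceil(log2(1509)) = 11

bits = ceil(log2(1509)) = ceil(10.5594) = 11 bits


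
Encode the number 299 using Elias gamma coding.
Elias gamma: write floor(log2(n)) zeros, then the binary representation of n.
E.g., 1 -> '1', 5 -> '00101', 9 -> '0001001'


num_bits = floor(log2(299)) + 1 = 9
leading_zeros = num_bits - 1 = 8
binary(299) = 100101011

Elias gamma(299) = '00000000' + '100101011' = 00000000100101011 (17 bits)


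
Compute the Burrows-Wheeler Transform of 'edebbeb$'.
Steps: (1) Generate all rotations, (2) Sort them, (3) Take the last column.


Rotations (sorted):
  0: $edebbeb -> last char: b
  1: b$edebbe -> last char: e
  2: bbeb$ede -> last char: e
  3: beb$edeb -> last char: b
  4: debbeb$e -> last char: e
  5: eb$edebb -> last char: b
  6: ebbeb$ed -> last char: d
  7: edebbeb$ -> last char: $


BWT = beebebd$


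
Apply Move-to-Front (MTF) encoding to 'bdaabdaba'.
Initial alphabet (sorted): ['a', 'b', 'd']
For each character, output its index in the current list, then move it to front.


MTF encoding:
'b': index 1 in ['a', 'b', 'd'] -> ['b', 'a', 'd']
'd': index 2 in ['b', 'a', 'd'] -> ['d', 'b', 'a']
'a': index 2 in ['d', 'b', 'a'] -> ['a', 'd', 'b']
'a': index 0 in ['a', 'd', 'b'] -> ['a', 'd', 'b']
'b': index 2 in ['a', 'd', 'b'] -> ['b', 'a', 'd']
'd': index 2 in ['b', 'a', 'd'] -> ['d', 'b', 'a']
'a': index 2 in ['d', 'b', 'a'] -> ['a', 'd', 'b']
'b': index 2 in ['a', 'd', 'b'] -> ['b', 'a', 'd']
'a': index 1 in ['b', 'a', 'd'] -> ['a', 'b', 'd']


Output: [1, 2, 2, 0, 2, 2, 2, 2, 1]


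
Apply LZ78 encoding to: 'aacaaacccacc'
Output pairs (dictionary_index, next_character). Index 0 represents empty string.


LZ78 encoding steps:
Dictionary: {0: ''}
Step 1: w='' (idx 0), next='a' -> output (0, 'a'), add 'a' as idx 1
Step 2: w='a' (idx 1), next='c' -> output (1, 'c'), add 'ac' as idx 2
Step 3: w='a' (idx 1), next='a' -> output (1, 'a'), add 'aa' as idx 3
Step 4: w='ac' (idx 2), next='c' -> output (2, 'c'), add 'acc' as idx 4
Step 5: w='' (idx 0), next='c' -> output (0, 'c'), add 'c' as idx 5
Step 6: w='acc' (idx 4), end of input -> output (4, '')


Encoded: [(0, 'a'), (1, 'c'), (1, 'a'), (2, 'c'), (0, 'c'), (4, '')]


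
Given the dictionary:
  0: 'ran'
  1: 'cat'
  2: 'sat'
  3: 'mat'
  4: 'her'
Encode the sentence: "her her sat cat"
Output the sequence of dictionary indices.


Look up each word in the dictionary:
  'her' -> 4
  'her' -> 4
  'sat' -> 2
  'cat' -> 1

Encoded: [4, 4, 2, 1]


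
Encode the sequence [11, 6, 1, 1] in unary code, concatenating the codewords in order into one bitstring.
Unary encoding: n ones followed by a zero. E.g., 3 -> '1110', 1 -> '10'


Encode each number as n ones followed by a terminating 0:
  11 -> 111111111110 (12 bits)
  6 -> 1111110 (7 bits)
  1 -> 10 (2 bits)
  1 -> 10 (2 bits)
Total length = 12 + 7 + 2 + 2 = 23 bits.

Unary([11, 6, 1, 1]) = 11111111111011111101010 (23 bits)


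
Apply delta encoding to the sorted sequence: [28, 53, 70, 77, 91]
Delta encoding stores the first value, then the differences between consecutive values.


First value: 28
Deltas:
  53 - 28 = 25
  70 - 53 = 17
  77 - 70 = 7
  91 - 77 = 14


Delta encoded: [28, 25, 17, 7, 14]


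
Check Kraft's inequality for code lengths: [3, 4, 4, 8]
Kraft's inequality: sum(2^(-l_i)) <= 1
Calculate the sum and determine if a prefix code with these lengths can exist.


Sum = 2^(-3) + 2^(-4) + 2^(-4) + 2^(-8)
    = 0.125 + 0.0625 + 0.0625 + 0.00390625
    = 65/256 = 0.25390625
Since 0.25390625 <= 1, Kraft's inequality IS satisfied.
A prefix code with these lengths CAN exist.

Kraft sum = 0.25390625. Satisfied.
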